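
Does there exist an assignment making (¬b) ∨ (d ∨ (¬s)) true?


Search for a satisfying assignment over {b, d, s}.
Try b=F, d=F, s=F: the formula evaluates to T.
A satisfying assignment exists.

Satisfiable.


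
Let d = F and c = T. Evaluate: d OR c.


Disjunction is false only when both operands are false.
Substitute: d=F, c=T.
F OR T evaluates to T.

T


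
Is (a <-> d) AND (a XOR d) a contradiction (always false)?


Truth table over {a, d}:
a | d | φ
---------
F | F | F
T | F | F
F | T | F
T | T | F
Every row is false.

Yes, it is a contradiction.


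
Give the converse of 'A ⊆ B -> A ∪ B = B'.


The converse of (P → Q) is (Q → P). It is not in general equivalent to the original.
Here P = 'A ⊆ B' and Q = 'A ∪ B = B'.

If A ∪ B = B, then A ⊆ B.


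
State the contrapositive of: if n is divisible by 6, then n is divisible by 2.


The contrapositive of (P → Q) is (¬Q → ¬P); it is logically equivalent to the original.
Here P = 'n is divisible by 6' and Q = 'n is divisible by 2'.

If not (n is divisible by 2), then not (n is divisible by 6).


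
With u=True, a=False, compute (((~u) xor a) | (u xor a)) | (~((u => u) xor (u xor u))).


Substitute u=True, a=False:
~u = False
(~u) xor a = False xor False = False
u xor a = True xor False = True
((~u) xor a) | (u xor a) = False | True = True
u => u = True => True = True
u xor u = True xor True = False
(u => u) xor (u xor u) = True xor False = True
~((u => u) xor (u xor u)) = False
(((~u) xor a) | (u xor a)) | (~((u => u) xor (u xor u))) = True | False = True

True


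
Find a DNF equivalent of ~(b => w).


Step 1: Rewrite implication then negate: ¬(¬b ∨ w) = b ∧ ¬w.

b & (~w)


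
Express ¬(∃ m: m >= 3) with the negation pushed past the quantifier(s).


¬(∀ x: φ) = ∃ x: ¬φ, and ¬(∃ x: φ) = ∀ x: ¬φ.
Apply to the existential statement.

∀ m: ¬(m >= 3)


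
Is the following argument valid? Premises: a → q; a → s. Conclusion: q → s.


This is (no valid rule). There exist truth assignments where the premises are all true but the conclusion is false.

Invalid.


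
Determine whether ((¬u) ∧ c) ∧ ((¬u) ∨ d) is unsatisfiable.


Truth table over {c, d, u}:
c | d | u | φ
-------------
F | F | F | F
T | F | F | T
F | T | F | F
T | T | F | T
F | F | T | F
T | F | T | F
F | T | T | F
T | T | T | F
Satisfying assignment at row 2: c=T, d=F, u=F gives T.

No, it is not a contradiction.


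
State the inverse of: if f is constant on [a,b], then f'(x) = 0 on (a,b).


The inverse of (P → Q) is (¬P → ¬Q). It is equivalent to the converse, not to the original.
Here P = 'f is constant on [a,b]' and Q = 'f'(x) = 0 on (a,b)'.

If not (f is constant on [a,b]), then not (f'(x) = 0 on (a,b)).


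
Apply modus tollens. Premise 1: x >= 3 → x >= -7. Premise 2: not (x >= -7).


Modus tollens: from (P → Q) and ¬Q, infer ¬P.
Q = 'x >= -7' is denied; since P → Q, P must also fail.

Not (x >= 3).


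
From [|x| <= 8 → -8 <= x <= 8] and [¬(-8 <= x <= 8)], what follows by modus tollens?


Modus tollens: from (P → Q) and ¬Q, infer ¬P.
Q = '-8 <= x <= 8' is denied; since P → Q, P must also fail.

Not (|x| <= 8).


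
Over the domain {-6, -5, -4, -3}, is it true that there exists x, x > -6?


Evaluate the predicate on each element: -6:F, -5:T, -4:T, -3:T.
Witness x = -5 satisfies the predicate.

T


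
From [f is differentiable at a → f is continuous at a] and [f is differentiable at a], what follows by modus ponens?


Modus ponens: from (P → Q) and P, infer Q.
P = 'f is differentiable at a' is asserted, and P → Q holds, so Q follows.

f is continuous at a.


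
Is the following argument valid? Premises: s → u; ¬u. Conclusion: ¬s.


This matches the form of modus tollens: the conclusion follows in every model of the premises.

Valid.


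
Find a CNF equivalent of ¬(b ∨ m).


Step 1: Apply De Morgan: ¬(b ∨ m) = ¬b ∧ ¬m.

(¬b) ∧ (¬m)


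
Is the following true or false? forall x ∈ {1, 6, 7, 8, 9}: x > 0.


Evaluate the predicate on each element: 1:True, 6:True, 7:True, 8:True, 9:True.
Every element satisfies the predicate.

True


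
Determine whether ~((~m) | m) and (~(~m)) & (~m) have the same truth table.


Compare truth tables:
m | φ | ψ
---------
False | False | False
True | False | False
The columns φ and ψ agree on every row.

Yes, they are logically equivalent.


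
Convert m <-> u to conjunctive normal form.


Step 1: Rewrite m ↔ u as (m → u) ∧ (u → m).
Step 2: Rewrite each implication as a disjunction.

((NOT m) OR u) AND ((NOT u) OR m)


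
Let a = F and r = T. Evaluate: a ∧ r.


Conjunction is true only when both operands are true.
Substitute: a=F, r=T.
F ∧ T evaluates to F.

F


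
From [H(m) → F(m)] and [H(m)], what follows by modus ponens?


Modus ponens: from (P → Q) and P, infer Q.
P = 'H(m)' is asserted, and P → Q holds, so Q follows.

F(m).


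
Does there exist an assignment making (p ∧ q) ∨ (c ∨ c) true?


Search for a satisfying assignment over {c, p, q}.
Try c=T, p=F, q=F: the formula evaluates to T.
A satisfying assignment exists.

Satisfiable.


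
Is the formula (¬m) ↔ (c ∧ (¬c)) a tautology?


Build the truth table over {c, m}:
c | m | φ
---------
F | F | F
T | F | F
F | T | T
T | T | T
Counterexample at row 1: with c=F, m=F, the formula is F.

No, it is not a tautology.


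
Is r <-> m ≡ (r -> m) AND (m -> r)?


Compare truth tables:
m | r | φ | ψ
-------------
F | F | T | T
T | F | F | F
F | T | F | F
T | T | T | T
The columns φ and ψ agree on every row.

Yes, they are logically equivalent.


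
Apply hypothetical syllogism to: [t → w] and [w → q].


Hypothetical syllogism: from (P → Q) and (Q → R), infer (P → R).
Chain the two implications through the shared middle term 'w'.

t → q


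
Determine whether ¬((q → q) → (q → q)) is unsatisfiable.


Truth table over {q}:
q | φ
-----
F | F
T | F
Every row is false.

Yes, it is a contradiction.


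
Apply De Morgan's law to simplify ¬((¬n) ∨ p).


De Morgan: the negation of a disjunction is the conjunction of the negations.
Distribute ¬ across ∨, flipping it to ∧, and negate each literal.

n ∧ (¬p)


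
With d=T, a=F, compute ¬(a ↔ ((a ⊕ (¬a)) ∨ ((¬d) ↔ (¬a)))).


Substitute d=T, a=F:
¬a = T
a ⊕ (¬a) = F ⊕ T = T
¬d = F
¬a = T
(¬d) ↔ (¬a) = F ↔ T = F
(a ⊕ (¬a)) ∨ ((¬d) ↔ (¬a)) = T ∨ F = T
a ↔ ((a ⊕ (¬a)) ∨ ((¬d) ↔ (¬a))) = F ↔ T = F
¬(a ↔ ((a ⊕ (¬a)) ∨ ((¬d) ↔ (¬a)))) = T

T


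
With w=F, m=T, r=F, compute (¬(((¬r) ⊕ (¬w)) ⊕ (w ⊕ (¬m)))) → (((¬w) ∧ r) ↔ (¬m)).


Substitute w=F, m=T, r=F:
… (earlier sub-steps elided)
(¬r) ⊕ (¬w) = T ⊕ T = F
¬m = F
w ⊕ (¬m) = F ⊕ F = F
((¬r) ⊕ (¬w)) ⊕ (w ⊕ (¬m)) = F ⊕ F = F
¬(((¬r) ⊕ (¬w)) ⊕ (w ⊕ (¬m))) = T
¬w = T
(¬w) ∧ r = T ∧ F = F
¬m = F
((¬w) ∧ r) ↔ (¬m) = F ↔ F = T
(¬(((¬r) ⊕ (¬w)) ⊕ (w ⊕ (¬m)))) → (((¬w) ∧ r) ↔ (¬m)) = T → T = T

T


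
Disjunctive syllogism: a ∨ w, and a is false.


Disjunctive syllogism: from (P ∨ Q) and ¬P, infer Q.
One disjunct, 'a', is ruled out; the other must hold.

w


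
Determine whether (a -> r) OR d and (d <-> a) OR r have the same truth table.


Compare truth tables:
a | d | r | φ | ψ
-----------------
F | F | F | T | T
T | F | F | F | F
F | T | F | T | F
T | T | F | T | T
F | F | T | T | T
T | F | T | T | T
F | T | T | T | T
T | T | T | T | T
They differ at row 3 (a=F, d=T, r=F): φ=T but ψ=F.

No, they are not logically equivalent.


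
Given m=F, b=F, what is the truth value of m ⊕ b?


Exclusive or is true when exactly one operand is true.
Substitute: m=F, b=F.
F ⊕ F evaluates to F.

F


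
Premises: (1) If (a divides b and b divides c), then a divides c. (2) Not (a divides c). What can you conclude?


Modus tollens: from (P → Q) and ¬Q, infer ¬P.
Q = 'a divides c' is denied; since P → Q, P must also fail.

Not ((a divides b and b divides c)).


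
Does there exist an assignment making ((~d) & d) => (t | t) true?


Search for a satisfying assignment over {d, t}.
Try d=False, t=False: the formula evaluates to True.
A satisfying assignment exists.

Satisfiable.


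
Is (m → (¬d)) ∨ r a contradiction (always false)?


Truth table over {d, m, r}:
d | m | r | φ
-------------
F | F | F | T
T | F | F | T
F | T | F | T
T | T | F | F
F | F | T | T
T | F | T | T
F | T | T | T
T | T | T | T
Satisfying assignment at row 1: d=F, m=F, r=F gives T.

No, it is not a contradiction.


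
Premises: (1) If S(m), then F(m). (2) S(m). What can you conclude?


Modus ponens: from (P → Q) and P, infer Q.
P = 'S(m)' is asserted, and P → Q holds, so Q follows.

F(m).


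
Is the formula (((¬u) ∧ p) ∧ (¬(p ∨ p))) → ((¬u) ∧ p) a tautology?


Build the truth table over {p, u}:
p | u | φ
---------
F | F | T
T | F | T
F | T | T
T | T | T
Every row evaluates to true.

Yes, it is a tautology.


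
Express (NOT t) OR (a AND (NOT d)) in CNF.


Step 1: Distribute ∨ over ∧: (¬t) ∨ (a ∧ (¬d)) = ((¬t) ∨ a) ∧ ((¬t) ∨ (¬d)).

((NOT t) OR a) AND ((NOT t) OR (NOT d))


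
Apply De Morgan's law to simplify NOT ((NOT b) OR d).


De Morgan: the negation of a disjunction is the conjunction of the negations.
Distribute NOT across OR, flipping it to AND, and negate each literal.

b AND (NOT d)


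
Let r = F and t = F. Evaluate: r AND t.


Conjunction is true only when both operands are true.
Substitute: r=F, t=F.
F AND F evaluates to F.

F


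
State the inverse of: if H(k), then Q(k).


The inverse of (P → Q) is (¬P → ¬Q). It is equivalent to the converse, not to the original.
Here P = 'H(k)' and Q = 'Q(k)'.

If not (H(k)), then not (Q(k)).


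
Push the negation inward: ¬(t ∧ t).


De Morgan: the negation of a conjunction is the disjunction of the negations.
Distribute ¬ across ∧, flipping it to ∨, and negate each literal.

(¬t) ∨ (¬t)


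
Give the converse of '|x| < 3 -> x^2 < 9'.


The converse of (P → Q) is (Q → P). It is not in general equivalent to the original.
Here P = '|x| < 3' and Q = 'x^2 < 9'.

If x^2 < 9, then |x| < 3.


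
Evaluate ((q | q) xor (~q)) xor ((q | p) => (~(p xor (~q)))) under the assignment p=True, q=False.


Substitute p=True, q=False:
q | q = False | False = False
~q = True
(q | q) xor (~q) = False xor True = True
q | p = False | True = True
~q = True
p xor (~q) = True xor True = False
~(p xor (~q)) = True
(q | p) => (~(p xor (~q))) = True => True = True
((q | q) xor (~q)) xor ((q | p) => (~(p xor (~q)))) = True xor True = False

False


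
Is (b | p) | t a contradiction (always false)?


Truth table over {b, p, t}:
b | p | t | φ
-------------
False | False | False | False
True | False | False | True
False | True | False | True
True | True | False | True
False | False | True | True
True | False | True | True
False | True | True | True
True | True | True | True
Satisfying assignment at row 2: b=True, p=False, t=False gives True.

No, it is not a contradiction.


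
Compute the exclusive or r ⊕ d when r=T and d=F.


Exclusive or is true when exactly one operand is true.
Substitute: r=T, d=F.
T ⊕ F evaluates to T.

T


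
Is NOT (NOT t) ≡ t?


Compare truth tables:
t | φ | ψ
---------
F | F | F
T | T | T
The columns φ and ψ agree on every row.

Yes, they are logically equivalent.


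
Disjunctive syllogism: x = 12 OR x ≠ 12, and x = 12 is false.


Disjunctive syllogism: from (P ∨ Q) and ¬P, infer Q.
One disjunct, 'x = 12', is ruled out; the other must hold.

x ≠ 12


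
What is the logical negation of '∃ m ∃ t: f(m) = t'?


Negation flips each quantifier (∀↔∃) and negates the inner predicate.
¬(∃ m ∃ t: φ) = ∀ m ∀ t: ¬φ.

∀ m ∀ t: ¬(f(m) = t)


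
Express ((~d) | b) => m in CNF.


Step 1: Rewrite as ¬((¬d) ∨ b) ∨ m = (¬(¬d) ∧ ¬b) ∨ m.
Step 2: Distribute ∨ over ∧.
Step 3: Eliminate any double negations (¬¬X = X).

(d | m) & ((~b) | m)


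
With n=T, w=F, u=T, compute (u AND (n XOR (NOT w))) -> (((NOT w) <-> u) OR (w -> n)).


Substitute n=T, w=F, u=T:
NOT w = T
n XOR (NOT w) = T XOR T = F
u AND (n XOR (NOT w)) = T AND F = F
NOT w = T
(NOT w) <-> u = T <-> T = T
w -> n = F -> T = T
((NOT w) <-> u) OR (w -> n) = T OR T = T
(u AND (n XOR (NOT w))) -> (((NOT w) <-> u) OR (w -> n)) = F -> T = T

T


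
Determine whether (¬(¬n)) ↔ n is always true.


Build the truth table over {n}:
n | φ
-----
F | T
T | T
Every row evaluates to true.

Yes, it is a tautology.


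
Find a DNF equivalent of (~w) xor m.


Step 1: (¬w) ⊕ m is true exactly when they disagree: ((¬w) ∧ ¬m) ∨ (¬(¬w) ∧ m).
Step 2: Eliminate any double negations (¬¬X = X).

((~w) & (~m)) | (w & m)


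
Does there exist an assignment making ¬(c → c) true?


Check all 2 assignments over {c}:
c | φ
-----
F | F
T | F
No assignment makes the formula true.

Unsatisfiable.


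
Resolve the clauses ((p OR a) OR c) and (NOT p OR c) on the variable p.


The clauses contain complementary literals p and NOTp.
Resolution eliminates this pair and disjoins the remaining literals (merging duplicates).

(a OR c)


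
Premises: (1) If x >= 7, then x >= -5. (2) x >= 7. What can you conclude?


Modus ponens: from (P → Q) and P, infer Q.
P = 'x >= 7' is asserted, and P → Q holds, so Q follows.

x >= -5.


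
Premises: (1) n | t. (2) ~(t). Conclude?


Disjunctive syllogism: from (P ∨ Q) and ¬P, infer Q.
One disjunct, 't', is ruled out; the other must hold.

n


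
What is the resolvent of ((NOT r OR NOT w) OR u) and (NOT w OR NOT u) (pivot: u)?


The clauses contain complementary literals u and NOTu.
Resolution eliminates this pair and disjoins the remaining literals (merging duplicates).

(NOT w OR NOT r)


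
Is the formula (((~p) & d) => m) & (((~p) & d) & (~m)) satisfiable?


Check all 8 assignments over {d, m, p}:
d | m | p | φ
-------------
False | False | False | False
True | False | False | False
False | True | False | False
True | True | False | False
False | False | True | False
True | False | True | False
False | True | True | False
True | True | True | False
No assignment makes the formula true.

Unsatisfiable.


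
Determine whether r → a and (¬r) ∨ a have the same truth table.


Compare truth tables:
a | r | φ | ψ
-------------
F | F | T | T
T | F | T | T
F | T | F | F
T | T | T | T
The columns φ and ψ agree on every row.

Yes, they are logically equivalent.


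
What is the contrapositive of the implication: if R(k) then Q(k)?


The contrapositive of (P → Q) is (¬Q → ¬P); it is logically equivalent to the original.
Here P = 'R(k)' and Q = 'Q(k)'.

If not (Q(k)), then not (R(k)).


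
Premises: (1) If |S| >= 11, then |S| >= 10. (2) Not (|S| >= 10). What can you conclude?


Modus tollens: from (P → Q) and ¬Q, infer ¬P.
Q = '|S| >= 10' is denied; since P → Q, P must also fail.

Not (|S| >= 11).


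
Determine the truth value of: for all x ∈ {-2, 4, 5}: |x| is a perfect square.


Evaluate the predicate on each element: -2:F, 4:T, 5:F.
Counterexample x = -2 fails the predicate.

F


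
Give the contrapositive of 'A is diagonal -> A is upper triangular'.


The contrapositive of (P → Q) is (¬Q → ¬P); it is logically equivalent to the original.
Here P = 'A is diagonal' and Q = 'A is upper triangular'.

If not (A is upper triangular), then not (A is diagonal).


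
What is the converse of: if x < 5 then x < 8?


The converse of (P → Q) is (Q → P). It is not in general equivalent to the original.
Here P = 'x < 5' and Q = 'x < 8'.

If x < 8, then x < 5.


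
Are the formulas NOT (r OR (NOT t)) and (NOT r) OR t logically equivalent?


Compare truth tables:
r | t | φ | ψ
-------------
F | F | F | T
T | F | F | F
F | T | T | T
T | T | F | T
They differ at row 1 (r=F, t=F): φ=F but ψ=T.

No, they are not logically equivalent.


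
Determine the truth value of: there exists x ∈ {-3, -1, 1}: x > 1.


Evaluate the predicate on each element: -3:F, -1:F, 1:F.
No element satisfies the predicate.

F


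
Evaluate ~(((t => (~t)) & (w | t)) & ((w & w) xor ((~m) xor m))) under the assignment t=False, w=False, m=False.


Substitute t=False, w=False, m=False:
~t = True
t => (~t) = False => True = True
w | t = False | False = False
(t => (~t)) & (w | t) = True & False = False
w & w = False & False = False
~m = True
(~m) xor m = True xor False = True
(w & w) xor ((~m) xor m) = False xor True = True
((t => (~t)) & (w | t)) & ((w & w) xor ((~m) xor m)) = False & True = False
~(((t => (~t)) & (w | t)) & ((w & w) xor ((~m) xor m))) = True

True


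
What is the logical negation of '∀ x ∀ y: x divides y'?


Negation flips each quantifier (∀↔∃) and negates the inner predicate.
¬(∀ x ∀ y: φ) = ∃ x ∃ y: ¬φ.

∃ x ∃ y: ¬(x divides y)


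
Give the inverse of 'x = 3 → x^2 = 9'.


The inverse of (P → Q) is (¬P → ¬Q). It is equivalent to the converse, not to the original.
Here P = 'x = 3' and Q = 'x^2 = 9'.

If not (x = 3), then not (x^2 = 9).


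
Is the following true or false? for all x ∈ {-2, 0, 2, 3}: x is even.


Evaluate the predicate on each element: -2:T, 0:T, 2:T, 3:F.
Counterexample x = 3 fails the predicate.

F


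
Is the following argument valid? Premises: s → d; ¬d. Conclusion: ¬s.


This matches the form of modus tollens: the conclusion follows in every model of the premises.

Valid.


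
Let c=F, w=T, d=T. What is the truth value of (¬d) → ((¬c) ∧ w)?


Substitute c=F, w=T, d=T:
¬d = F
¬c = T
(¬c) ∧ w = T ∧ T = T
(¬d) → ((¬c) ∧ w) = F → T = T

T


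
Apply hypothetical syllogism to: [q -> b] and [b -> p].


Hypothetical syllogism: from (P → Q) and (Q → R), infer (P → R).
Chain the two implications through the shared middle term 'b'.

q -> p


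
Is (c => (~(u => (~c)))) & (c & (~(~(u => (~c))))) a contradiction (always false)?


Truth table over {c, u}:
c | u | φ
---------
False | False | False
True | False | False
False | True | False
True | True | False
Every row is false.

Yes, it is a contradiction.


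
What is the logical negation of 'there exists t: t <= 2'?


¬(for all x: φ) = there exists x: ¬φ, and ¬(there exists x: φ) = for all x: ¬φ.
Apply to the existential statement.

for all t: NOT(t <= 2)


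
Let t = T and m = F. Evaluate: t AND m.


Conjunction is true only when both operands are true.
Substitute: t=T, m=F.
T AND F evaluates to F.

F


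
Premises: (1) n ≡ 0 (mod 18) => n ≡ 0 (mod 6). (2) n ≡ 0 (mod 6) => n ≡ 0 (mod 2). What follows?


Hypothetical syllogism: from (P → Q) and (Q → R), infer (P → R).
Chain the two implications through the shared middle term 'n ≡ 0 (mod 6)'.

n ≡ 0 (mod 18) => n ≡ 0 (mod 2)


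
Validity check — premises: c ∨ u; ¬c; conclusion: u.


This matches the form of disjunctive syllogism: the conclusion follows in every model of the premises.

Valid.


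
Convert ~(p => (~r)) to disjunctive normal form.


Step 1: Rewrite implication then negate: ¬(¬p ∨ (¬r)) = p ∧ ¬(¬r).
Step 2: Eliminate any double negations (¬¬X = X).

p & r


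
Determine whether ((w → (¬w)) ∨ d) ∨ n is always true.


Build the truth table over {d, n, w}:
d | n | w | φ
-------------
F | F | F | T
T | F | F | T
F | T | F | T
T | T | F | T
F | F | T | F
T | F | T | T
F | T | T | T
T | T | T | T
Counterexample at row 5: with d=F, n=F, w=T, the formula is F.

No, it is not a tautology.


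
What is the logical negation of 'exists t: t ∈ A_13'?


¬(forall x: φ) = exists x: ¬φ, and ¬(exists x: φ) = forall x: ¬φ.
Apply to the existential statement.

forall t: ~(t ∈ A_13)


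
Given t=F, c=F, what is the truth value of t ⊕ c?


Exclusive or is true when exactly one operand is true.
Substitute: t=F, c=F.
F ⊕ F evaluates to F.

F


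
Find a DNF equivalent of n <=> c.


Step 1: n ↔ c is true exactly when both agree: (n ∧ c) ∨ (¬n ∧ ¬c).

(n & c) | ((~n) & (~c))


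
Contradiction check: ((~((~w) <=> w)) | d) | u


Truth table over {d, u, w}:
d | u | w | φ
-------------
False | False | False | True
True | False | False | True
False | True | False | True
True | True | False | True
False | False | True | True
True | False | True | True
False | True | True | True
True | True | True | True
Satisfying assignment at row 1: d=False, u=False, w=False gives True.

No, it is not a contradiction.


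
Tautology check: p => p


Build the truth table over {p}:
p | φ
-----
False | True
True | True
Every row evaluates to true.

Yes, it is a tautology.


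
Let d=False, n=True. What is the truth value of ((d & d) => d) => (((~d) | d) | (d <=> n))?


Substitute d=False, n=True:
d & d = False & False = False
(d & d) => d = False => False = True
~d = True
(~d) | d = True | False = True
d <=> n = False <=> True = False
((~d) | d) | (d <=> n) = True | False = True
((d & d) => d) => (((~d) | d) | (d <=> n)) = True => True = True

True


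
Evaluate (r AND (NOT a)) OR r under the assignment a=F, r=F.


Substitute a=F, r=F:
NOT a = T
r AND (NOT a) = F AND T = F
(r AND (NOT a)) OR r = F OR F = F

F


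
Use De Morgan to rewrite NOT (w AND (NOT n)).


De Morgan: the negation of a conjunction is the disjunction of the negations.
Distribute NOT across AND, flipping it to OR, and negate each literal.

(NOT w) OR n


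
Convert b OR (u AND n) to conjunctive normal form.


Step 1: Distribute ∨ over ∧: b ∨ (u ∧ n) = (b ∨ u) ∧ (b ∨ n).

(b OR u) AND (b OR n)


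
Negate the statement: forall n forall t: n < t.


Negation flips each quantifier (∀↔∃) and negates the inner predicate.
¬(forall n forall t: φ) = exists n exists t: ¬φ.

exists n exists t: ~(n < t)


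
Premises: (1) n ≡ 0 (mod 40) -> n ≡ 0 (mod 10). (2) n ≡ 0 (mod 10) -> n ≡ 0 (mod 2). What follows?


Hypothetical syllogism: from (P → Q) and (Q → R), infer (P → R).
Chain the two implications through the shared middle term 'n ≡ 0 (mod 10)'.

n ≡ 0 (mod 40) -> n ≡ 0 (mod 2)


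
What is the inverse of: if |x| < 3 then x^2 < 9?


The inverse of (P → Q) is (¬P → ¬Q). It is equivalent to the converse, not to the original.
Here P = '|x| < 3' and Q = 'x^2 < 9'.

If not (|x| < 3), then not (x^2 < 9).


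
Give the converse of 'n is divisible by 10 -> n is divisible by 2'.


The converse of (P → Q) is (Q → P). It is not in general equivalent to the original.
Here P = 'n is divisible by 10' and Q = 'n is divisible by 2'.

If n is divisible by 2, then n is divisible by 10.


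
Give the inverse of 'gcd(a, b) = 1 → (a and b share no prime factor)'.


The inverse of (P → Q) is (¬P → ¬Q). It is equivalent to the converse, not to the original.
Here P = 'gcd(a, b) = 1' and Q = '(a and b share no prime factor)'.

If not (gcd(a, b) = 1), then not ((a and b share no prime factor)).


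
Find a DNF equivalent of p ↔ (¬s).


Step 1: p ↔ (¬s) is true exactly when both agree: (p ∧ (¬s)) ∨ (¬p ∧ ¬(¬s)).
Step 2: Eliminate any double negations (¬¬X = X).

(p ∧ (¬s)) ∨ ((¬p) ∧ s)


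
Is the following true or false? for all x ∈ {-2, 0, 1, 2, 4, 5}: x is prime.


Evaluate the predicate on each element: -2:F, 0:F, 1:F, 2:T, 4:F, 5:T.
Counterexample x = -2 fails the predicate.

F


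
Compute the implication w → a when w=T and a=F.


Implication is false only when antecedent is true and consequent is false.
Substitute: w=T, a=F.
T → F evaluates to F.

F


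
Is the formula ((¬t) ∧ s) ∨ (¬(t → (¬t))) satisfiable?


Search for a satisfying assignment over {s, t}.
Try s=T, t=F: the formula evaluates to T.
A satisfying assignment exists.

Satisfiable.


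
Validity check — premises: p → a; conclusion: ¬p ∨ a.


This matches the form of material implication: the conclusion follows in every model of the premises.

Valid.


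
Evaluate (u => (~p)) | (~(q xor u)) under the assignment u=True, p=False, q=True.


Substitute u=True, p=False, q=True:
~p = True
u => (~p) = True => True = True
q xor u = True xor True = False
~(q xor u) = True
(u => (~p)) | (~(q xor u)) = True | True = True

True


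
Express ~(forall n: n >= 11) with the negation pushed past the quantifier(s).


¬(forall x: φ) = exists x: ¬φ, and ¬(exists x: φ) = forall x: ¬φ.
Apply to the universal statement.

exists n: ~(n >= 11)


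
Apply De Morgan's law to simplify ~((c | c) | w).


De Morgan: the negation of a disjunction is the conjunction of the negations.
Distribute ~ across |, flipping it to &, and negate each literal.

((~c) & (~c)) & (~w)


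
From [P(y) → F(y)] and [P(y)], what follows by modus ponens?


Modus ponens: from (P → Q) and P, infer Q.
P = 'P(y)' is asserted, and P → Q holds, so Q follows.

F(y).


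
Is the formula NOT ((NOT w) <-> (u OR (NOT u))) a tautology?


Build the truth table over {u, w}:
u | w | φ
---------
F | F | F
T | F | F
F | T | T
T | T | T
Counterexample at row 1: with u=F, w=F, the formula is F.

No, it is not a tautology.


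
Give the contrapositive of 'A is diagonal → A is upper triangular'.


The contrapositive of (P → Q) is (¬Q → ¬P); it is logically equivalent to the original.
Here P = 'A is diagonal' and Q = 'A is upper triangular'.

If not (A is upper triangular), then not (A is diagonal).


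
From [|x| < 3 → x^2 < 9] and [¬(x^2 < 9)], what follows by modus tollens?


Modus tollens: from (P → Q) and ¬Q, infer ¬P.
Q = 'x^2 < 9' is denied; since P → Q, P must also fail.

Not (|x| < 3).


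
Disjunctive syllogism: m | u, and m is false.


Disjunctive syllogism: from (P ∨ Q) and ¬P, infer Q.
One disjunct, 'm', is ruled out; the other must hold.

u


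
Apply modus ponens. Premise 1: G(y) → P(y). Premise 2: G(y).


Modus ponens: from (P → Q) and P, infer Q.
P = 'G(y)' is asserted, and P → Q holds, so Q follows.

P(y).


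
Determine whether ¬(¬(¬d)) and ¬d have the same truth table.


Compare truth tables:
d | φ | ψ
---------
F | T | T
T | F | F
The columns φ and ψ agree on every row.

Yes, they are logically equivalent.


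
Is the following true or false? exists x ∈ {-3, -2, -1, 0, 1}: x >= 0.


Evaluate the predicate on each element: -3:False, -2:False, -1:False, 0:True, 1:True.
Witness x = 0 satisfies the predicate.

True


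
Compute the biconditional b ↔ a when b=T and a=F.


Biconditional is true when both operands have the same truth value.
Substitute: b=T, a=F.
T ↔ F evaluates to F.

F


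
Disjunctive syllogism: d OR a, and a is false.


Disjunctive syllogism: from (P ∨ Q) and ¬P, infer Q.
One disjunct, 'a', is ruled out; the other must hold.

d


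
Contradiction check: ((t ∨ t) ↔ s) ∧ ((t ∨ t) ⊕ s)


Truth table over {s, t}:
s | t | φ
---------
F | F | F
T | F | F
F | T | F
T | T | F
Every row is false.

Yes, it is a contradiction.


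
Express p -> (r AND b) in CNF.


Step 1: Rewrite p → (r ∧ b) as ¬p ∨ (r ∧ b).
Step 2: Distribute ∨ over ∧.

((NOT p) OR r) AND ((NOT p) OR b)


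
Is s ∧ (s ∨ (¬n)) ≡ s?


Compare truth tables:
n | s | φ | ψ
-------------
F | F | F | F
T | F | F | F
F | T | T | T
T | T | T | T
The columns φ and ψ agree on every row.

Yes, they are logically equivalent.


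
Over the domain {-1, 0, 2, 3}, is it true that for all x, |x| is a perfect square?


Evaluate the predicate on each element: -1:T, 0:T, 2:F, 3:F.
Counterexample x = 2 fails the predicate.

F


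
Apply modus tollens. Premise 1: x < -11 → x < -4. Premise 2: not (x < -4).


Modus tollens: from (P → Q) and ¬Q, infer ¬P.
Q = 'x < -4' is denied; since P → Q, P must also fail.

Not (x < -11).


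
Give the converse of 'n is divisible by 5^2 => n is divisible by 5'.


The converse of (P → Q) is (Q → P). It is not in general equivalent to the original.
Here P = 'n is divisible by 5^2' and Q = 'n is divisible by 5'.

If n is divisible by 5, then n is divisible by 5^2.


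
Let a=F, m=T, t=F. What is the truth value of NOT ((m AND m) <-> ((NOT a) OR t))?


Substitute a=F, m=T, t=F:
m AND m = T AND T = T
NOT a = T
(NOT a) OR t = T OR F = T
(m AND m) <-> ((NOT a) OR t) = T <-> T = T
NOT ((m AND m) <-> ((NOT a) OR t)) = F

F


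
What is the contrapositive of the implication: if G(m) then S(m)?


The contrapositive of (P → Q) is (¬Q → ¬P); it is logically equivalent to the original.
Here P = 'G(m)' and Q = 'S(m)'.

If not (S(m)), then not (G(m)).


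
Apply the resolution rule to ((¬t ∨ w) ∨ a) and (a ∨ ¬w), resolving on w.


The clauses contain complementary literals w and ¬w.
Resolution eliminates this pair and disjoins the remaining literals (merging duplicates).

(a ∨ ¬t)


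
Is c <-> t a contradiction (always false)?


Truth table over {c, t}:
c | t | φ
---------
F | F | T
T | F | F
F | T | F
T | T | T
Satisfying assignment at row 1: c=F, t=F gives T.

No, it is not a contradiction.


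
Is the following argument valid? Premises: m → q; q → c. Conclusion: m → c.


This matches the form of hypothetical syllogism: the conclusion follows in every model of the premises.

Valid.


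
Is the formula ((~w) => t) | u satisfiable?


Search for a satisfying assignment over {t, u, w}.
Try t=True, u=False, w=False: the formula evaluates to True.
A satisfying assignment exists.

Satisfiable.


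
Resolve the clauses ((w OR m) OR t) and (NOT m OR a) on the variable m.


The clauses contain complementary literals m and NOTm.
Resolution eliminates this pair and disjoins the remaining literals (merging duplicates).

((w OR t) OR a)


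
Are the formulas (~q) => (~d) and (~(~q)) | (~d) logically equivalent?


Compare truth tables:
d | q | φ | ψ
-------------
False | False | True | True
True | False | False | False
False | True | True | True
True | True | True | True
The columns φ and ψ agree on every row.

Yes, they are logically equivalent.


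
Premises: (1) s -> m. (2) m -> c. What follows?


Hypothetical syllogism: from (P → Q) and (Q → R), infer (P → R).
Chain the two implications through the shared middle term 'm'.

s -> c


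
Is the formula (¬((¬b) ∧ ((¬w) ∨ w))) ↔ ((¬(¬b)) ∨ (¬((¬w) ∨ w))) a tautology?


Build the truth table over {b, w}:
b | w | φ
---------
F | F | T
T | F | T
F | T | T
T | T | T
Every row evaluates to true.

Yes, it is a tautology.


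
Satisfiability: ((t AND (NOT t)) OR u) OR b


Search for a satisfying assignment over {b, t, u}.
Try b=T, t=F, u=F: the formula evaluates to T.
A satisfying assignment exists.

Satisfiable.


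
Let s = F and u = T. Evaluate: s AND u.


Conjunction is true only when both operands are true.
Substitute: s=F, u=T.
F AND T evaluates to F.

F


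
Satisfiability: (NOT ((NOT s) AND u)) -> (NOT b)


Search for a satisfying assignment over {b, s, u}.
Try b=F, s=F, u=F: the formula evaluates to T.
A satisfying assignment exists.

Satisfiable.


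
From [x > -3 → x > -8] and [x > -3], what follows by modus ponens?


Modus ponens: from (P → Q) and P, infer Q.
P = 'x > -3' is asserted, and P → Q holds, so Q follows.

x > -8.


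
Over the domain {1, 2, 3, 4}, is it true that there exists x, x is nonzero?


Evaluate the predicate on each element: 1:T, 2:T, 3:T, 4:T.
Witness x = 1 satisfies the predicate.

T


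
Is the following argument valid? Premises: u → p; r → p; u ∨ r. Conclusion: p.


This matches the form of proof by cases: the conclusion follows in every model of the premises.

Valid.


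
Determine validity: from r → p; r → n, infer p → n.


This is (no valid rule). There exist truth assignments where the premises are all true but the conclusion is false.

Invalid.


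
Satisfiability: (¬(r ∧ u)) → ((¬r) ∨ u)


Search for a satisfying assignment over {r, u}.
Try r=F, u=F: the formula evaluates to T.
A satisfying assignment exists.

Satisfiable.


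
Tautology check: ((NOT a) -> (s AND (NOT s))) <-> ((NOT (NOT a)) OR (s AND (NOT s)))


Build the truth table over {a, s}:
a | s | φ
---------
F | F | T
T | F | T
F | T | T
T | T | T
Every row evaluates to true.

Yes, it is a tautology.


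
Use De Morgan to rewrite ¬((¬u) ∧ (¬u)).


De Morgan: the negation of a conjunction is the disjunction of the negations.
Distribute ¬ across ∧, flipping it to ∨, and negate each literal.

u ∨ u


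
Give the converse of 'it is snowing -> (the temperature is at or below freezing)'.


The converse of (P → Q) is (Q → P). It is not in general equivalent to the original.
Here P = 'it is snowing' and Q = '(the temperature is at or below freezing)'.

If (the temperature is at or below freezing), then it is snowing.


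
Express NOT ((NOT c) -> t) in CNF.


Step 1: Rewrite (¬c) → t as ¬(¬c) ∨ t.
Step 2: Negate: ¬(¬(¬c) ∨ t) = (¬c) ∧ ¬t (De Morgan + double negation).

(NOT c) AND (NOT t)


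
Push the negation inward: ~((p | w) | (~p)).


De Morgan: the negation of a disjunction is the conjunction of the negations.
Distribute ~ across |, flipping it to &, and negate each literal.

((~p) & (~w)) & p


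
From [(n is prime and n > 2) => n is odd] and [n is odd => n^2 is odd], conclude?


Hypothetical syllogism: from (P → Q) and (Q → R), infer (P → R).
Chain the two implications through the shared middle term 'n is odd'.

(n is prime and n > 2) => n^2 is odd


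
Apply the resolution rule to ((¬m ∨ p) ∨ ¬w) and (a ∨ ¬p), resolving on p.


The clauses contain complementary literals p and ¬p.
Resolution eliminates this pair and disjoins the remaining literals (merging duplicates).

((¬m ∨ ¬w) ∨ a)


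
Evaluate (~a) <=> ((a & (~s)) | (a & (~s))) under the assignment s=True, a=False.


Substitute s=True, a=False:
~a = True
~s = False
a & (~s) = False & False = False
~s = False
a & (~s) = False & False = False
(a & (~s)) | (a & (~s)) = False | False = False
(~a) <=> ((a & (~s)) | (a & (~s))) = True <=> False = False

False


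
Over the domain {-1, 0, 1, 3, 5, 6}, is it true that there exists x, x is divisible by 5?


Evaluate the predicate on each element: -1:F, 0:T, 1:F, 3:F, 5:T, 6:F.
Witness x = 0 satisfies the predicate.

T


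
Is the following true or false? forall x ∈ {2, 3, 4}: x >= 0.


Evaluate the predicate on each element: 2:True, 3:True, 4:True.
Every element satisfies the predicate.

True


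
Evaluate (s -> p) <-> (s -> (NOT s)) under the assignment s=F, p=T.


Substitute s=F, p=T:
s -> p = F -> T = T
NOT s = T
s -> (NOT s) = F -> T = T
(s -> p) <-> (s -> (NOT s)) = T <-> T = T

T


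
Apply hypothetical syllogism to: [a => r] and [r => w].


Hypothetical syllogism: from (P → Q) and (Q → R), infer (P → R).
Chain the two implications through the shared middle term 'r'.

a => w


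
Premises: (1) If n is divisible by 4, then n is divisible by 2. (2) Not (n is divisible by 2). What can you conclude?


Modus tollens: from (P → Q) and ¬Q, infer ¬P.
Q = 'n is divisible by 2' is denied; since P → Q, P must also fail.

Not (n is divisible by 4).


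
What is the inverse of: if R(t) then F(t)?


The inverse of (P → Q) is (¬P → ¬Q). It is equivalent to the converse, not to the original.
Here P = 'R(t)' and Q = 'F(t)'.

If not (R(t)), then not (F(t)).


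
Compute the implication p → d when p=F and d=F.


Implication is false only when antecedent is true and consequent is false.
Substitute: p=F, d=F.
F → F evaluates to T.

T


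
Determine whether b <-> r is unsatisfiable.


Truth table over {b, r}:
b | r | φ
---------
F | F | T
T | F | F
F | T | F
T | T | T
Satisfying assignment at row 1: b=F, r=F gives T.

No, it is not a contradiction.


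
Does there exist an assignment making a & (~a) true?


Check all 2 assignments over {a}:
a | φ
-----
False | False
True | False
No assignment makes the formula true.

Unsatisfiable.


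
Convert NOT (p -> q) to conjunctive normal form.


Step 1: Rewrite p → q as ¬p ∨ q.
Step 2: Negate: ¬(¬p ∨ q) = p ∧ ¬q (De Morgan + double negation).

p AND (NOT q)


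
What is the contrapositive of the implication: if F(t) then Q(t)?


The contrapositive of (P → Q) is (¬Q → ¬P); it is logically equivalent to the original.
Here P = 'F(t)' and Q = 'Q(t)'.

If not (Q(t)), then not (F(t)).


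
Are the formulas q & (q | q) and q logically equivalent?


Compare truth tables:
q | φ | ψ
---------
False | False | False
True | True | True
The columns φ and ψ agree on every row.

Yes, they are logically equivalent.


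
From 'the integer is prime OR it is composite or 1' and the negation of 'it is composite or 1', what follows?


Disjunctive syllogism: from (P ∨ Q) and ¬P, infer Q.
One disjunct, 'it is composite or 1', is ruled out; the other must hold.

the integer is prime


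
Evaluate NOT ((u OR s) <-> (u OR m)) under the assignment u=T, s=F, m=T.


Substitute u=T, s=F, m=T:
u OR s = T OR F = T
u OR m = T OR T = T
(u OR s) <-> (u OR m) = T <-> T = T
NOT ((u OR s) <-> (u OR m)) = F

F


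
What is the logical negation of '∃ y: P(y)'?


¬(∀ x: φ) = ∃ x: ¬φ, and ¬(∃ x: φ) = ∀ x: ¬φ.
Apply to the existential statement.

∀ y: ¬(P(y))


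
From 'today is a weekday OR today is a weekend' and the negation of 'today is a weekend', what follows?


Disjunctive syllogism: from (P ∨ Q) and ¬P, infer Q.
One disjunct, 'today is a weekend', is ruled out; the other must hold.

today is a weekday


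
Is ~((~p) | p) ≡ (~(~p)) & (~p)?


Compare truth tables:
p | φ | ψ
---------
False | False | False
True | False | False
The columns φ and ψ agree on every row.

Yes, they are logically equivalent.


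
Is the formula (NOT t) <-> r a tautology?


Build the truth table over {r, t}:
r | t | φ
---------
F | F | F
T | F | T
F | T | T
T | T | F
Counterexample at row 1: with r=F, t=F, the formula is F.

No, it is not a tautology.


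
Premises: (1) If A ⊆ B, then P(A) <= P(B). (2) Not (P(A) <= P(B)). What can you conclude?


Modus tollens: from (P → Q) and ¬Q, infer ¬P.
Q = 'P(A) <= P(B)' is denied; since P → Q, P must also fail.

Not (A ⊆ B).


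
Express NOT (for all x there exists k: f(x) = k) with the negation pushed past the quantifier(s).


Negation flips each quantifier (∀↔∃) and negates the inner predicate.
¬(for all x there exists k: φ) = there exists x for all k: ¬φ.

there exists x for all k: NOT(f(x) = k)


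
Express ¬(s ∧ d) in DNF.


Step 1: Apply De Morgan: ¬(s ∧ d) = ¬s ∨ ¬d.

(¬s) ∨ (¬d)


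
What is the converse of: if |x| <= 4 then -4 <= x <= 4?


The converse of (P → Q) is (Q → P). It is not in general equivalent to the original.
Here P = '|x| <= 4' and Q = '-4 <= x <= 4'.

If -4 <= x <= 4, then |x| <= 4.


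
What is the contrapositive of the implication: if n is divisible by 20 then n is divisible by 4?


The contrapositive of (P → Q) is (¬Q → ¬P); it is logically equivalent to the original.
Here P = 'n is divisible by 20' and Q = 'n is divisible by 4'.

If not (n is divisible by 4), then not (n is divisible by 20).


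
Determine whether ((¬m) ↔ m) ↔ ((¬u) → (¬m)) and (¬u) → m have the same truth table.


Compare truth tables:
m | u | φ | ψ
-------------
F | F | F | F
T | F | T | T
F | T | F | T
T | T | F | T
They differ at row 3 (m=F, u=T): φ=F but ψ=T.

No, they are not logically equivalent.
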